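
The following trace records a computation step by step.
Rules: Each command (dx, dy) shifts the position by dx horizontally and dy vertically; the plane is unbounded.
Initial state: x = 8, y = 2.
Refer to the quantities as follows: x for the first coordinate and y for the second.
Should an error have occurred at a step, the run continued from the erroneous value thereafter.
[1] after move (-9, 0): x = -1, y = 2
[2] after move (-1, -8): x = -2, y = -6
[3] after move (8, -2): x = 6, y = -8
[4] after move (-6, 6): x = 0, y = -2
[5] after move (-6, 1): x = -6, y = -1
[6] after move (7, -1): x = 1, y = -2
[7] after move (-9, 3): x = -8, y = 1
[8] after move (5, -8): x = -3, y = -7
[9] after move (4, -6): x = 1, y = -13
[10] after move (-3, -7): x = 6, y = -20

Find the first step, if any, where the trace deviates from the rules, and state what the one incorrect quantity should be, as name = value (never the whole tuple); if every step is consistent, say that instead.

Step 1: x = 8 + (-9) = -1, y = 2 + (0) = 2 — no discrepancy.
Step 2: x = -1 + (-1) = -2, y = 2 + (-8) = -6 — matches.
Step 3: x = -2 + (8) = 6, y = -6 + (-2) = -8 — in agreement.
Step 4: x = 6 + (-6) = 0, y = -8 + (6) = -2 — agrees with the trace.
Step 5: x = 0 + (-6) = -6, y = -2 + (1) = -1 — confirmed correct.
Step 6: x = -6 + (7) = 1, y = -1 + (-1) = -2 — same as recorded.
Step 7: x = 1 + (-9) = -8, y = -2 + (3) = 1 — agrees with the trace.
Step 8: x = -8 + (5) = -3, y = 1 + (-8) = -7 — matches.
Step 9: x = -3 + (4) = 1, y = -7 + (-6) = -13 — agrees with the trace.
Step 10: x = 1 + (-3) = -2, y = -13 + (-7) = -20 — this is not what the trace shows.
Step 10 is the first one off; corrected, x = -2.

step 10, x = -2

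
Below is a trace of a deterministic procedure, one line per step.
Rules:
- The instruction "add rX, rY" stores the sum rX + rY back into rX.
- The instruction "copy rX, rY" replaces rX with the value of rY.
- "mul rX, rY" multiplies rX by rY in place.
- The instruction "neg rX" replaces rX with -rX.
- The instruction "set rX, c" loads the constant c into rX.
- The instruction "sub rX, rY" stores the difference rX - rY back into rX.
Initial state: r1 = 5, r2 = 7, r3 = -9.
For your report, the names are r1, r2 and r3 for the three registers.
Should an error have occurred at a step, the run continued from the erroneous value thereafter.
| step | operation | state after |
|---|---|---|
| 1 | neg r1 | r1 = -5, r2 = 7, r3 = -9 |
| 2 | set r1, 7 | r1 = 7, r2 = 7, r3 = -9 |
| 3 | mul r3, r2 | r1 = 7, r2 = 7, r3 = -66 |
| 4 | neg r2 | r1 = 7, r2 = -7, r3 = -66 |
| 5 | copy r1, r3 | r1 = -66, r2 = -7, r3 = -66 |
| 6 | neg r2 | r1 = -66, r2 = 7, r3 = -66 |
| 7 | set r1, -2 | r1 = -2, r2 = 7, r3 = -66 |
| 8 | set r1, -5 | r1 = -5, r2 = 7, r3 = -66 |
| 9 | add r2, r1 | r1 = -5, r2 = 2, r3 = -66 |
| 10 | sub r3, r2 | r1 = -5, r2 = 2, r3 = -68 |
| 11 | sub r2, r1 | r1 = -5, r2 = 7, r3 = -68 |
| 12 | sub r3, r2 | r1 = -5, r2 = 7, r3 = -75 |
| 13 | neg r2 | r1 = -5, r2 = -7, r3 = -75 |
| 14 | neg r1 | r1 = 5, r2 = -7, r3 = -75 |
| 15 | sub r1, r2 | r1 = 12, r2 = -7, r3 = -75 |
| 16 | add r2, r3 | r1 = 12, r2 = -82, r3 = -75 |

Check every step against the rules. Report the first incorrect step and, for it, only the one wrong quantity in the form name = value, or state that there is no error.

step 3, r3 = -63

Recomputing the run from the initial state:
step 1: r1 = -5, r2 = 7, r3 = -9
step 2: r1 = 7, r2 = 7, r3 = -9
step 3: r1 = 7, r2 = 7, r3 = -63
step 4: r1 = 7, r2 = -7, r3 = -63
step 5: r1 = -63, r2 = -7, r3 = -63
step 6: r1 = -63, r2 = 7, r3 = -63
step 7: r1 = -2, r2 = 7, r3 = -63
step 8: r1 = -5, r2 = 7, r3 = -63
step 9: r1 = -5, r2 = 2, r3 = -63
step 10: r1 = -5, r2 = 2, r3 = -65
step 11: r1 = -5, r2 = 7, r3 = -65
step 12: r1 = -5, r2 = 7, r3 = -72
step 13: r1 = -5, r2 = -7, r3 = -72
step 14: r1 = 5, r2 = -7, r3 = -72
step 15: r1 = 12, r2 = -7, r3 = -72
step 16: r1 = 12, r2 = -79, r3 = -72
The first disagreement with the trace is at step 3, where the value should be r3 = -63.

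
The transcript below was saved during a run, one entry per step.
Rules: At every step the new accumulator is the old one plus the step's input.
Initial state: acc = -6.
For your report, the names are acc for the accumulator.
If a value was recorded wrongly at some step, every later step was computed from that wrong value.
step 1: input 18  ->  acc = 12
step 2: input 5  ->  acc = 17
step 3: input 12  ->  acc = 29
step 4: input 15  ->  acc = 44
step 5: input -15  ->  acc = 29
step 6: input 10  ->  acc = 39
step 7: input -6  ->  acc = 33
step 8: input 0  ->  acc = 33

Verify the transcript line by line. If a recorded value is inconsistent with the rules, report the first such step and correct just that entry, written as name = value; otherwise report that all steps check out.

no error

Step 1: acc = -6 + 18 = 12 — no discrepancy.
Step 2: acc = 12 + 5 = 17 — exactly as logged.
Step 3: acc = 17 + 12 = 29 — checks out.
Step 4: acc = 29 + 15 = 44 — consistent with the transcript.
Step 5: acc = 44 + -15 = 29 — matches.
Step 6: acc = 29 + 10 = 39 — checks out.
Step 7: acc = 39 + -6 = 33 — agrees with the transcript.
Step 8: acc = 33 + 0 = 33 — consistent with the transcript.
Every step is consistent.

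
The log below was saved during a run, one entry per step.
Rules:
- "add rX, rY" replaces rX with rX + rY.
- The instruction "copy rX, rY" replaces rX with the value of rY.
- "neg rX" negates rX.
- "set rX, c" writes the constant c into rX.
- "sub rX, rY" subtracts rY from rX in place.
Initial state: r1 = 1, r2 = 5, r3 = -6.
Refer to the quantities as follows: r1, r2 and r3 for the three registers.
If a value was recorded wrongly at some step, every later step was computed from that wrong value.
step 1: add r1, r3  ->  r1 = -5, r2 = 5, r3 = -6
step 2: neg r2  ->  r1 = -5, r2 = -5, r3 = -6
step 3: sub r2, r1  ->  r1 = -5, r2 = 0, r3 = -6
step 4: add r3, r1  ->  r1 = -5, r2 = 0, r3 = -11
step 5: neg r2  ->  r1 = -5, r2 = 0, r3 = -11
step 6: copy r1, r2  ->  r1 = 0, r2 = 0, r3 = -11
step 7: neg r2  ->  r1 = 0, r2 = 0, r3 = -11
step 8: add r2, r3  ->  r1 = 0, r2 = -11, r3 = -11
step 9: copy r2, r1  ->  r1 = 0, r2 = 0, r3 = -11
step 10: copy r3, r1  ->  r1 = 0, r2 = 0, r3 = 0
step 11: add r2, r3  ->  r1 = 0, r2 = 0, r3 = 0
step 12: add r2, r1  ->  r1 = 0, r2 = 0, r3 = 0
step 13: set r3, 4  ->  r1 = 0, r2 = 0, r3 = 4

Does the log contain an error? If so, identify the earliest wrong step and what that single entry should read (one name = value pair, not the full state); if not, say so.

1. r1 = 1 + -6 = -5 (exactly as logged)
2. r2 = -(5) = -5 (in agreement)
3. r2 = -5 - -5 = 0 (matches)
4. r3 = -6 + -5 = -11 (agrees with the log)
5. r2 = -(0) = 0 (matches)
6. r1 = 0 (in agreement)
7. r2 = -(0) = 0 (checks out)
8. r2 = 0 + -11 = -11 (same as recorded)
9. r2 = 0 (same as recorded)
10. r3 = 0 (exactly as logged)
11. r2 = 0 + 0 = 0 (agrees with the log)
12. r2 = 0 + 0 = 0 (confirmed correct)
13. r3 = 4 (verified)
All entries verified; no error found.

no error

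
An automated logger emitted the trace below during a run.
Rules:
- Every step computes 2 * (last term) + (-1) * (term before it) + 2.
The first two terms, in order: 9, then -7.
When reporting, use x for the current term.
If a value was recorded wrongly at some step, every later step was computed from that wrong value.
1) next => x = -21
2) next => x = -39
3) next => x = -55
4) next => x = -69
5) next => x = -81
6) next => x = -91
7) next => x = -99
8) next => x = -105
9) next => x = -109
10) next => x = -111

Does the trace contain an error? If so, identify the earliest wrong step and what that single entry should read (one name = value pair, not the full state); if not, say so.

Recomputing the run from the initial state:
step 1: x = -21
step 2: x = -33
step 3: x = -43
step 4: x = -51
step 5: x = -57
step 6: x = -61
step 7: x = -63
step 8: x = -63
step 9: x = -61
step 10: x = -57
The first disagreement with the trace is at step 2, where the value should be x = -33.

step 2, x = -33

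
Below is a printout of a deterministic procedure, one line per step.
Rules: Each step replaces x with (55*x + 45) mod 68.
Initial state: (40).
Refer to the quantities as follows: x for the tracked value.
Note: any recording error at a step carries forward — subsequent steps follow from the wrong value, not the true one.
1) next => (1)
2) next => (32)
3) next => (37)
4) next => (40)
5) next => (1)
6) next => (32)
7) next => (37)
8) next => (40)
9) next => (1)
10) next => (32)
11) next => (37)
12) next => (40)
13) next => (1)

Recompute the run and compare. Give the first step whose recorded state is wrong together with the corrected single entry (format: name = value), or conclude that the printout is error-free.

Recomputing the run from the initial state:
step 1: x = 1
step 2: x = 32
step 3: x = 37
step 4: x = 40
step 5: x = 1
step 6: x = 32
step 7: x = 37
step 8: x = 40
step 9: x = 1
step 10: x = 32
step 11: x = 37
step 12: x = 40
step 13: x = 1
This matches the printout at every step.

no error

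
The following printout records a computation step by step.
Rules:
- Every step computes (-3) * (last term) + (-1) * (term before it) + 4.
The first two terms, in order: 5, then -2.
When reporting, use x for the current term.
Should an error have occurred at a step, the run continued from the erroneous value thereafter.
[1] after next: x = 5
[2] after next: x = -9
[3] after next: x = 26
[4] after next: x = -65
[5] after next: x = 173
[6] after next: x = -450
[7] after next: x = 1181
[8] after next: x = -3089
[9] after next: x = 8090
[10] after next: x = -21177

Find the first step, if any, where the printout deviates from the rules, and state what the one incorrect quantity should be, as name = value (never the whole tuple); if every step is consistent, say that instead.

no error

Recomputing the run from the initial state:
step 1: x = 5
step 2: x = -9
step 3: x = 26
step 4: x = -65
step 5: x = 173
step 6: x = -450
step 7: x = 1181
step 8: x = -3089
step 9: x = 8090
step 10: x = -21177
This matches the printout at every step.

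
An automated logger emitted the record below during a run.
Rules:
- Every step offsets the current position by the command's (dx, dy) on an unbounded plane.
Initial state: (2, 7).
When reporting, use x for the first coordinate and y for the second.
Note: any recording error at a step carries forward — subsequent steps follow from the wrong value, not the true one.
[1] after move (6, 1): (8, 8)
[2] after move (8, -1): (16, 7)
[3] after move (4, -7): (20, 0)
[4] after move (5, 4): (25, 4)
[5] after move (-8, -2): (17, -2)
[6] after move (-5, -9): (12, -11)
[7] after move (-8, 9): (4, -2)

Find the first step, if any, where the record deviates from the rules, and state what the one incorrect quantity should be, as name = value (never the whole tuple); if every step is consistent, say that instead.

step 5, y = 2

Recomputing the run from the initial state:
step 1: x = 8, y = 8
step 2: x = 16, y = 7
step 3: x = 20, y = 0
step 4: x = 25, y = 4
step 5: x = 17, y = 2
step 6: x = 12, y = -7
step 7: x = 4, y = 2
The first disagreement with the record is at step 5, where the value should be y = 2.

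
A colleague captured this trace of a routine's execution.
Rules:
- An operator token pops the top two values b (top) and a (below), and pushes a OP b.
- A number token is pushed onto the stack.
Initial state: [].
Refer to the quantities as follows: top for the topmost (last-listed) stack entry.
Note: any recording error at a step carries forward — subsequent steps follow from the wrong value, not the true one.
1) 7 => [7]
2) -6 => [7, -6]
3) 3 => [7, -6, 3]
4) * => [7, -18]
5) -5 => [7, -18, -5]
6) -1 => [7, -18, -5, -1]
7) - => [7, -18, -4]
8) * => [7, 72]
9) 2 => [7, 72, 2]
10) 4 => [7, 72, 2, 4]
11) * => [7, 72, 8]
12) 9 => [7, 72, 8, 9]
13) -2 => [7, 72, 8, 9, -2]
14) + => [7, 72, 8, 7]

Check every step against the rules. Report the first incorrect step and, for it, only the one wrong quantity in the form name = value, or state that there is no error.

no error

1. push 7: top = 7 (same as recorded)
2. push -6: top = -6 (verified)
3. push 3: top = 3 (exactly as logged)
4. -6 * 3 = -18 (in agreement)
5. push -5: top = -5 (same as recorded)
6. push -1: top = -1 (checks out)
7. -5 - -1 = -4 (exactly as logged)
8. -18 * -4 = 72 (verified)
9. push 2: top = 2 (no discrepancy)
10. push 4: top = 4 (agrees with the trace)
11. 2 * 4 = 8 (agrees with the trace)
12. push 9: top = 9 (same as recorded)
13. push -2: top = -2 (no discrepancy)
14. 9 + -2 = 7 (agrees with the trace)
All entries verified; no error found.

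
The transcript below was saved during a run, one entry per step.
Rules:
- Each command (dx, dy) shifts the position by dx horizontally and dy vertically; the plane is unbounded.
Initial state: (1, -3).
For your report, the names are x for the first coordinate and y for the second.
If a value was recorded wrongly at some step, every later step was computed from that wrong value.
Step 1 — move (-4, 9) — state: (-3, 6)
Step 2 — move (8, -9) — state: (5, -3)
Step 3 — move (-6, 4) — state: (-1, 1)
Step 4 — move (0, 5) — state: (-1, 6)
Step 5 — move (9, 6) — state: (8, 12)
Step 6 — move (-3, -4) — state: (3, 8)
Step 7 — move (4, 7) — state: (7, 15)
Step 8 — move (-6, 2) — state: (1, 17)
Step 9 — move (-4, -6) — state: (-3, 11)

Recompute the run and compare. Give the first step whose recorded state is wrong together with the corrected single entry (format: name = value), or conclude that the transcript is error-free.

step 6, x = 5

Recomputing the run from the initial state:
step 1: x = -3, y = 6
step 2: x = 5, y = -3
step 3: x = -1, y = 1
step 4: x = -1, y = 6
step 5: x = 8, y = 12
step 6: x = 5, y = 8
step 7: x = 9, y = 15
step 8: x = 3, y = 17
step 9: x = -1, y = 11
The first disagreement with the transcript is at step 6, where the value should be x = 5.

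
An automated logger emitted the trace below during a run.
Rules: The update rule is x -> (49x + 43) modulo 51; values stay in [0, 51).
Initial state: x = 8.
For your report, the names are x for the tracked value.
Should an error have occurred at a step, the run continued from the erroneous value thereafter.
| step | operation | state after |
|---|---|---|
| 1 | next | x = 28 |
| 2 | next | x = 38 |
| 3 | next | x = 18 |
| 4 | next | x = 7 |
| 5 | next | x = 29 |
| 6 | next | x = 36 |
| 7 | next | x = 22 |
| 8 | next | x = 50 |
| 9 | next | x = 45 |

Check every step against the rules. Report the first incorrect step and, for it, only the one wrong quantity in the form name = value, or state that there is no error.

step 1: x = (49*8 + 43) mod 51 = 27 -> the trace has a different value
First incorrect step: 1; the correct value is x = 27.

step 1, x = 27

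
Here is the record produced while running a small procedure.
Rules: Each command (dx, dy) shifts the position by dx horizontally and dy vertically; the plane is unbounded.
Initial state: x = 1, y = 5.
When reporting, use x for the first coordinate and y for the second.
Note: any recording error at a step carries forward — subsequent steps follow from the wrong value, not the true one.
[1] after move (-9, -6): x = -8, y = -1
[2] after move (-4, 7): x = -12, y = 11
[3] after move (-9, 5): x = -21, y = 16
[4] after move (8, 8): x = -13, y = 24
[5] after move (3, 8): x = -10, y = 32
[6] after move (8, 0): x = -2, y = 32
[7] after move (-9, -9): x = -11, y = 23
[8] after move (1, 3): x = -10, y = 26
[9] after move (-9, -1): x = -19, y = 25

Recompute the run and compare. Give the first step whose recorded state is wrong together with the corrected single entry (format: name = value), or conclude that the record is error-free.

Step 1: x = 1 + (-9) = -8, y = 5 + (-6) = -1 — agrees with the record.
Step 2: x = -8 + (-4) = -12, y = -1 + (7) = 6 — this is not what the record shows.
First incorrect step: 2; the correct value is y = 6.

step 2, y = 6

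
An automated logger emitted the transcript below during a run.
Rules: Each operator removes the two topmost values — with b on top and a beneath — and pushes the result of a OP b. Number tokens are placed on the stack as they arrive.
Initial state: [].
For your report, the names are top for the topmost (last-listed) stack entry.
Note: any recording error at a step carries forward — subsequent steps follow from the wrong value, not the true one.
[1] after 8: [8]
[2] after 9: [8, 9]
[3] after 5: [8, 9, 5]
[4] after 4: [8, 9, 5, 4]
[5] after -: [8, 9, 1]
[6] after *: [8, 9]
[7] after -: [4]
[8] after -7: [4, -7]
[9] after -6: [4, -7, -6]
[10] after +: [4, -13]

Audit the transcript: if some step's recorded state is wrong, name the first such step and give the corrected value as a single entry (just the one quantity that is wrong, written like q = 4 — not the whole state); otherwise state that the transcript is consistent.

step 1: push 8: top = 8 -> checks out
step 2: push 9: top = 9 -> matches
step 3: push 5: top = 5 -> exactly as logged
step 4: push 4: top = 4 -> no discrepancy
step 5: 5 - 4 = 1 -> confirmed correct
step 6: 9 * 1 = 9 -> exactly as logged
step 7: 8 - 9 = -1 -> a discrepancy with the transcript
The audit stops at step 7: the recorded entry is wrong and should be top = -1.

step 7, top = -1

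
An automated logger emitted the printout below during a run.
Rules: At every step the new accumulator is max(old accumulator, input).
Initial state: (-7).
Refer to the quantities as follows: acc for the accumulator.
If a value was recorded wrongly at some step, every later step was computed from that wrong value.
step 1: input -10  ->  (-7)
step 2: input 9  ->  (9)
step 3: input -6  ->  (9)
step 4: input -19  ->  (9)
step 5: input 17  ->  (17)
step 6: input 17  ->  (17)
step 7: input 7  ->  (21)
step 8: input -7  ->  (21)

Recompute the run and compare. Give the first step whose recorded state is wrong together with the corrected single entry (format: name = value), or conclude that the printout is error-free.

step 1: acc = max(-7, -10) = -7 -> verified
step 2: acc = max(-7, 9) = 9 -> exactly as logged
step 3: acc = max(9, -6) = 9 -> matches
step 4: acc = max(9, -19) = 9 -> consistent with the printout
step 5: acc = max(9, 17) = 17 -> checks out
step 6: acc = max(17, 17) = 17 -> in agreement
step 7: acc = max(17, 7) = 17 -> a discrepancy with the printout
So the first discrepancy is step 7, where the right value is acc = 17.

step 7, acc = 17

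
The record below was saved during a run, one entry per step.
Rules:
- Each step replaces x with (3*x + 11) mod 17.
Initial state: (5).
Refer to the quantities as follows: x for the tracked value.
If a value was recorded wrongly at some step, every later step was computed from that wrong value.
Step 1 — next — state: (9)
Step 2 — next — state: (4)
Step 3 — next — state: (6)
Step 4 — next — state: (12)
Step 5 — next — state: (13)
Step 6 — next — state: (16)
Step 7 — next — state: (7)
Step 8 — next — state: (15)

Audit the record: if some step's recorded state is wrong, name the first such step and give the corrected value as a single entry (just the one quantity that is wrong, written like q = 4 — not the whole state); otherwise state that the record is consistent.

step 7, x = 8

Recomputing the run from the initial state:
step 1: x = 9
step 2: x = 4
step 3: x = 6
step 4: x = 12
step 5: x = 13
step 6: x = 16
step 7: x = 8
step 8: x = 1
The first disagreement with the record is at step 7, where the value should be x = 8.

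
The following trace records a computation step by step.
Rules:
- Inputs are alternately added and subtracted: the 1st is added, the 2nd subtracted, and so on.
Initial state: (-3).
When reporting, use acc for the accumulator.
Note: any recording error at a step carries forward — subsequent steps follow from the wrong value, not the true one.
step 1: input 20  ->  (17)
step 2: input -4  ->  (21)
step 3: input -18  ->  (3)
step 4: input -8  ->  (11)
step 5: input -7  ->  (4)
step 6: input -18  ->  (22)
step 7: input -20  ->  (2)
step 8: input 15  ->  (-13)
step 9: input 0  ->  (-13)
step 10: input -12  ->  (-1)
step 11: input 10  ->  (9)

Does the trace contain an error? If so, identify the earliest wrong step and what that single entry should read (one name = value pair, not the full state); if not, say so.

no error

1. acc = -3 + 20 = 17 (checks out)
2. acc = 17 - -4 = 21 (matches)
3. acc = 21 + -18 = 3 (exactly as logged)
4. acc = 3 - -8 = 11 (no discrepancy)
5. acc = 11 + -7 = 4 (no discrepancy)
6. acc = 4 - -18 = 22 (agrees with the trace)
7. acc = 22 + -20 = 2 (consistent with the trace)
8. acc = 2 - 15 = -13 (matches)
9. acc = -13 + 0 = -13 (checks out)
10. acc = -13 - -12 = -1 (checks out)
11. acc = -1 + 10 = 9 (in agreement)
Each recorded entry agrees with the recomputation.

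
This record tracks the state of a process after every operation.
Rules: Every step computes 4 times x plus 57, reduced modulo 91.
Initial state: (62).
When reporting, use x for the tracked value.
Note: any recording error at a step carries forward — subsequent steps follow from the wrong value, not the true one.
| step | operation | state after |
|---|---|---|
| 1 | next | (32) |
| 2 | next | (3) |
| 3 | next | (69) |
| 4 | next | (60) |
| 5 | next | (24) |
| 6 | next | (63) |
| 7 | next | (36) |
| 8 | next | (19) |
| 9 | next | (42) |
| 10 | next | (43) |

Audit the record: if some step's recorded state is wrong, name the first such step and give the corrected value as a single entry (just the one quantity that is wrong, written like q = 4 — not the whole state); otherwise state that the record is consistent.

Step 1: x = (4*62 + 57) mod 91 = 32 — verified.
Step 2: x = (4*32 + 57) mod 91 = 3 — exactly as logged.
Step 3: x = (4*3 + 57) mod 91 = 69 — same as recorded.
Step 4: x = (4*69 + 57) mod 91 = 60 — no discrepancy.
Step 5: x = (4*60 + 57) mod 91 = 24 — confirmed correct.
Step 6: x = (4*24 + 57) mod 91 = 62 — the recorded entry deviates here.
So the first discrepancy is step 6, where the right value is x = 62.

step 6, x = 62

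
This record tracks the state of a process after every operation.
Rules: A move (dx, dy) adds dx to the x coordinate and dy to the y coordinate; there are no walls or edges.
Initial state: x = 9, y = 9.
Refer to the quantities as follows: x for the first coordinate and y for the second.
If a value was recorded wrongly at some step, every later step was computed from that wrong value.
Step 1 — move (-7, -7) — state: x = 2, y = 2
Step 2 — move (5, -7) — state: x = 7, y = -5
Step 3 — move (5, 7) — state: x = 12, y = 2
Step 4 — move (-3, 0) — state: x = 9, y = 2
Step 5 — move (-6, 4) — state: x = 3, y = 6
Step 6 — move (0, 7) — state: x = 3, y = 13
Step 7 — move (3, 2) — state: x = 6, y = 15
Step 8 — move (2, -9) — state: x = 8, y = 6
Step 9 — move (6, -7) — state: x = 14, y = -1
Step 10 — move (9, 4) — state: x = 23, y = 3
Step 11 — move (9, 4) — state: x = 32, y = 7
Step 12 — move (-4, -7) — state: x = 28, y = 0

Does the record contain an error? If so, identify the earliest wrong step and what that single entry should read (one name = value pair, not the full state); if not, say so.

no error

1. x = 9 + (-7) = 2, y = 9 + (-7) = 2 (consistent with the record)
2. x = 2 + (5) = 7, y = 2 + (-7) = -5 (exactly as logged)
3. x = 7 + (5) = 12, y = -5 + (7) = 2 (exactly as logged)
4. x = 12 + (-3) = 9, y = 2 + (0) = 2 (no discrepancy)
5. x = 9 + (-6) = 3, y = 2 + (4) = 6 (no discrepancy)
6. x = 3 + (0) = 3, y = 6 + (7) = 13 (agrees with the record)
7. x = 3 + (3) = 6, y = 13 + (2) = 15 (exactly as logged)
8. x = 6 + (2) = 8, y = 15 + (-9) = 6 (consistent with the record)
9. x = 8 + (6) = 14, y = 6 + (-7) = -1 (no discrepancy)
10. x = 14 + (9) = 23, y = -1 + (4) = 3 (verified)
11. x = 23 + (9) = 32, y = 3 + (4) = 7 (confirmed correct)
12. x = 32 + (-4) = 28, y = 7 + (-7) = 0 (checks out)
Nothing is out of place; the run is error-free.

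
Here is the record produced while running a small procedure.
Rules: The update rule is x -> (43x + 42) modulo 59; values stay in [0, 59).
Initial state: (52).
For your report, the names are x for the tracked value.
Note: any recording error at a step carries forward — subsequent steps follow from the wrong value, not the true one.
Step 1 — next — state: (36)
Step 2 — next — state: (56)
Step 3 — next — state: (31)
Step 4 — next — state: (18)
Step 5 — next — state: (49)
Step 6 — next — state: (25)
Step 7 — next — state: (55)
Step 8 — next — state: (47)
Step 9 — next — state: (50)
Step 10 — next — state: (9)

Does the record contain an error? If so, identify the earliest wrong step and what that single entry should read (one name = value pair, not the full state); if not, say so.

step 9, x = 57

Recomputing the run from the initial state:
step 1: x = 36
step 2: x = 56
step 3: x = 31
step 4: x = 18
step 5: x = 49
step 6: x = 25
step 7: x = 55
step 8: x = 47
step 9: x = 57
step 10: x = 15
The first disagreement with the record is at step 9, where the value should be x = 57.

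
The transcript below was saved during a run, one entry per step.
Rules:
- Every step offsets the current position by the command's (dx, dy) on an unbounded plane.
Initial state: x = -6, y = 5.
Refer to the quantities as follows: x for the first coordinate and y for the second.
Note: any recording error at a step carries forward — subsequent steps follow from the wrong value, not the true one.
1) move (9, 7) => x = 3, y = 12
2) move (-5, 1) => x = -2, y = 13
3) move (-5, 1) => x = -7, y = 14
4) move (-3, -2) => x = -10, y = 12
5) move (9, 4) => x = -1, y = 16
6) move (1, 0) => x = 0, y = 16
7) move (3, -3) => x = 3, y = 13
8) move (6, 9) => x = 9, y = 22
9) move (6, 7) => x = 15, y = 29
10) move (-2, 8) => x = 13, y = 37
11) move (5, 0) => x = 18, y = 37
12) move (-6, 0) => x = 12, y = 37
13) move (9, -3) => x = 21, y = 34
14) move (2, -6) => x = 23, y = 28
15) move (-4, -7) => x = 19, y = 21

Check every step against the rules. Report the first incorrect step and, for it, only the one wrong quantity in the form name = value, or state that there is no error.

Step 1: x = -6 + (9) = 3, y = 5 + (7) = 12 — verified.
Step 2: x = 3 + (-5) = -2, y = 12 + (1) = 13 — verified.
Step 3: x = -2 + (-5) = -7, y = 13 + (1) = 14 — exactly as logged.
Step 4: x = -7 + (-3) = -10, y = 14 + (-2) = 12 — no discrepancy.
Step 5: x = -10 + (9) = -1, y = 12 + (4) = 16 — confirmed correct.
Step 6: x = -1 + (1) = 0, y = 16 + (0) = 16 — agrees with the transcript.
Step 7: x = 0 + (3) = 3, y = 16 + (-3) = 13 — consistent with the transcript.
Step 8: x = 3 + (6) = 9, y = 13 + (9) = 22 — exactly as logged.
Step 9: x = 9 + (6) = 15, y = 22 + (7) = 29 — same as recorded.
Step 10: x = 15 + (-2) = 13, y = 29 + (8) = 37 — matches.
Step 11: x = 13 + (5) = 18, y = 37 + (0) = 37 — consistent with the transcript.
Step 12: x = 18 + (-6) = 12, y = 37 + (0) = 37 — no discrepancy.
Step 13: x = 12 + (9) = 21, y = 37 + (-3) = 34 — matches.
Step 14: x = 21 + (2) = 23, y = 34 + (-6) = 28 — confirmed correct.
Step 15: x = 23 + (-4) = 19, y = 28 + (-7) = 21 — confirmed correct.
All steps check out; nothing to correct.

no error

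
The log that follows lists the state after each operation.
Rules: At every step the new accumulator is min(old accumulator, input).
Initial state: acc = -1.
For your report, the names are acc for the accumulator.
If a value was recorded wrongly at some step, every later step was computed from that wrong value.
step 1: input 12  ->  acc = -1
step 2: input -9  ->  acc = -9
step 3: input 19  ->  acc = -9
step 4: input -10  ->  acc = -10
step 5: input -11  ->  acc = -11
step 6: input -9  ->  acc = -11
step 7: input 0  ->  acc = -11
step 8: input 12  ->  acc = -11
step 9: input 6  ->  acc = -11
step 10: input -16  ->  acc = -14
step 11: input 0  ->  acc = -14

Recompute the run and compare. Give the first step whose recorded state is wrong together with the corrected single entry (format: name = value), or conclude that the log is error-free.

Step 1: acc = min(-1, 12) = -1 — same as recorded.
Step 2: acc = min(-1, -9) = -9 — consistent with the log.
Step 3: acc = min(-9, 19) = -9 — in agreement.
Step 4: acc = min(-9, -10) = -10 — checks out.
Step 5: acc = min(-10, -11) = -11 — in agreement.
Step 6: acc = min(-11, -9) = -11 — in agreement.
Step 7: acc = min(-11, 0) = -11 — confirmed correct.
Step 8: acc = min(-11, 12) = -11 — agrees with the log.
Step 9: acc = min(-11, 6) = -11 — no discrepancy.
Step 10: acc = min(-11, -16) = -16 — a discrepancy with the log.
Step 10 is the first one off; corrected, acc = -16.

step 10, acc = -16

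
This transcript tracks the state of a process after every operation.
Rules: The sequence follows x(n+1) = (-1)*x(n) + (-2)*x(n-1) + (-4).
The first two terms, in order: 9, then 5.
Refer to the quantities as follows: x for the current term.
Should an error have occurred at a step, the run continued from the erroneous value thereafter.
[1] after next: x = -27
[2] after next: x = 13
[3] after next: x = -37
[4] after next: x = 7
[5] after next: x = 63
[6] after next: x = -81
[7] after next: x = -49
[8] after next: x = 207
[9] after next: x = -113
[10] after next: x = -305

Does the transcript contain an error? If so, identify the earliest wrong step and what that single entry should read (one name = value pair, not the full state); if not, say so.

step 3, x = 37

step 1: x = -1*(5) + (-2)*(9) + (-4) = -27 -> in agreement
step 2: x = -1*(-27) + (-2)*(5) + (-4) = 13 -> consistent with the transcript
step 3: x = -1*(13) + (-2)*(-27) + (-4) = 37 -> this is not what the transcript shows
Conclusion: step 3 carries the first error; the entry should be x = 37.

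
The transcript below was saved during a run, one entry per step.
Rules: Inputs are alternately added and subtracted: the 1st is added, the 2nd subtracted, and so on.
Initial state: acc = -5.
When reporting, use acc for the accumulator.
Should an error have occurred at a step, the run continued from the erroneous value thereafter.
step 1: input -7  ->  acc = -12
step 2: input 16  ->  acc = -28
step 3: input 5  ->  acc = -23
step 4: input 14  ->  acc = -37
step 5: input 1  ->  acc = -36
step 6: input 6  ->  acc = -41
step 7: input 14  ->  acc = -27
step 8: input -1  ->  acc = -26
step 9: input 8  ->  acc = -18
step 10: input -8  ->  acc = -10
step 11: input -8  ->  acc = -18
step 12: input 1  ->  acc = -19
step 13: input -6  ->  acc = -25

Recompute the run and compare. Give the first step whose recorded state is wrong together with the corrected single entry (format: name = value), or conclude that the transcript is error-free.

step 6, acc = -42

1. acc = -5 + -7 = -12 (agrees with the transcript)
2. acc = -12 - 16 = -28 (in agreement)
3. acc = -28 + 5 = -23 (consistent with the transcript)
4. acc = -23 - 14 = -37 (consistent with the transcript)
5. acc = -37 + 1 = -36 (same as recorded)
6. acc = -36 - 6 = -42 (this is not what the transcript shows)
The earliest wrong entry is at step 6: it should read acc = -42.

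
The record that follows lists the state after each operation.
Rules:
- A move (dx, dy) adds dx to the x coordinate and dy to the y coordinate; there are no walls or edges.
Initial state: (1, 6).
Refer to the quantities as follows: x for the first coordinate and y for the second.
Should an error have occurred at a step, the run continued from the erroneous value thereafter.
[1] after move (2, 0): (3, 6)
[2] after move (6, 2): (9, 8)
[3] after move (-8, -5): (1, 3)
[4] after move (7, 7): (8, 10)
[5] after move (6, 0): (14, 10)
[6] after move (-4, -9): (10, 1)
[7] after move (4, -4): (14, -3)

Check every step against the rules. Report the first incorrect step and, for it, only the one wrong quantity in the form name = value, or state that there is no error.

no error

step 1: x = 1 + (2) = 3, y = 6 + (0) = 6 -> checks out
step 2: x = 3 + (6) = 9, y = 6 + (2) = 8 -> in agreement
step 3: x = 9 + (-8) = 1, y = 8 + (-5) = 3 -> checks out
step 4: x = 1 + (7) = 8, y = 3 + (7) = 10 -> no discrepancy
step 5: x = 8 + (6) = 14, y = 10 + (0) = 10 -> verified
step 6: x = 14 + (-4) = 10, y = 10 + (-9) = 1 -> agrees with the record
step 7: x = 10 + (4) = 14, y = 1 + (-4) = -3 -> agrees with the record
Nothing is out of place; the run is error-free.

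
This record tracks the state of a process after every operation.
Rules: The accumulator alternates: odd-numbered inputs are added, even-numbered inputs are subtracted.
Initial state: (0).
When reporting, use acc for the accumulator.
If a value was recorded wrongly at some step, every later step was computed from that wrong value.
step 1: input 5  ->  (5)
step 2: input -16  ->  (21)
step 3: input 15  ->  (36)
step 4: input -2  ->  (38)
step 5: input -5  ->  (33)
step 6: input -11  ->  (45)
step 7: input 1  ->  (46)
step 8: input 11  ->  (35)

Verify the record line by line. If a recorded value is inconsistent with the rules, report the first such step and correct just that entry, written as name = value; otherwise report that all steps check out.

1. acc = 0 + 5 = 5 (confirmed correct)
2. acc = 5 - -16 = 21 (in agreement)
3. acc = 21 + 15 = 36 (agrees with the record)
4. acc = 36 - -2 = 38 (confirmed correct)
5. acc = 38 + -5 = 33 (verified)
6. acc = 33 - -11 = 44 (the entry is off here)
The earliest wrong entry is at step 6: it should read acc = 44.

step 6, acc = 44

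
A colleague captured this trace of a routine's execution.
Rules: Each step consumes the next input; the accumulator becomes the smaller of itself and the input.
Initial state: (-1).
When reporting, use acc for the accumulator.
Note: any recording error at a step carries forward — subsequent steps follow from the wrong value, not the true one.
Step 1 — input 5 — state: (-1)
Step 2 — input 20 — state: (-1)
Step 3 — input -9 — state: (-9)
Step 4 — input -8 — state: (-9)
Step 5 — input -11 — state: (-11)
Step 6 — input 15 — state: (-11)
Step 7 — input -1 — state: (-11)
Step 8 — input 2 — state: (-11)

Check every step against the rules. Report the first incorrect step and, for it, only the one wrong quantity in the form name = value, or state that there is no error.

no error

Recomputing the run from the initial state:
step 1: acc = -1
step 2: acc = -1
step 3: acc = -9
step 4: acc = -9
step 5: acc = -11
step 6: acc = -11
step 7: acc = -11
step 8: acc = -11
This matches the trace at every step.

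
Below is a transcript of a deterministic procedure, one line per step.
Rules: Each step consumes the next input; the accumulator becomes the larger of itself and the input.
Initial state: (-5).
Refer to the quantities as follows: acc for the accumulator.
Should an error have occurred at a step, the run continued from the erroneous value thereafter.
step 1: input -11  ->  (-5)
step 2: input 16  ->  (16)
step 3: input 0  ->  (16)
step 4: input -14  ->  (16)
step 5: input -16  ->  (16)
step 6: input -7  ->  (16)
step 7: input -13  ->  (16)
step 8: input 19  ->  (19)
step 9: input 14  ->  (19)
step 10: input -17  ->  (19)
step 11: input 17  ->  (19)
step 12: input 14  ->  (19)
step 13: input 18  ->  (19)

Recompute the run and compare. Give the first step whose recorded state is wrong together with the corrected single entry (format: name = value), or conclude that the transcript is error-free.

no error

Step 1: acc = max(-5, -11) = -5 — agrees with the transcript.
Step 2: acc = max(-5, 16) = 16 — verified.
Step 3: acc = max(16, 0) = 16 — agrees with the transcript.
Step 4: acc = max(16, -14) = 16 — in agreement.
Step 5: acc = max(16, -16) = 16 — confirmed correct.
Step 6: acc = max(16, -7) = 16 — checks out.
Step 7: acc = max(16, -13) = 16 — checks out.
Step 8: acc = max(16, 19) = 19 — no discrepancy.
Step 9: acc = max(19, 14) = 19 — same as recorded.
Step 10: acc = max(19, -17) = 19 — in agreement.
Step 11: acc = max(19, 17) = 19 — no discrepancy.
Step 12: acc = max(19, 14) = 19 — consistent with the transcript.
Step 13: acc = max(19, 18) = 19 — matches.
The whole run recomputes cleanly — no discrepancies.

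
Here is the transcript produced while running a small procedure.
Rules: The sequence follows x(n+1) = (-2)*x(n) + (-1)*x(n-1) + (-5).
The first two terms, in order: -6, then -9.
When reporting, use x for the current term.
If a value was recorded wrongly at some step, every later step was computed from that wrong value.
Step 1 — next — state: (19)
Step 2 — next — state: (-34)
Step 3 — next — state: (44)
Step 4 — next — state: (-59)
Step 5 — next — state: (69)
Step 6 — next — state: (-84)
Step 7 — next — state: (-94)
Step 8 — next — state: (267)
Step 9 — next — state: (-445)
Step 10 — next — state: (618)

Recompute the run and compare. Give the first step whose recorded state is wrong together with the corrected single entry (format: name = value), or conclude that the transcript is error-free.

Step 1: x = -2*(-9) + (-1)*(-6) + (-5) = 19 — confirmed correct.
Step 2: x = -2*(19) + (-1)*(-9) + (-5) = -34 — matches.
Step 3: x = -2*(-34) + (-1)*(19) + (-5) = 44 — verified.
Step 4: x = -2*(44) + (-1)*(-34) + (-5) = -59 — in agreement.
Step 5: x = -2*(-59) + (-1)*(44) + (-5) = 69 — confirmed correct.
Step 6: x = -2*(69) + (-1)*(-59) + (-5) = -84 — in agreement.
Step 7: x = -2*(-84) + (-1)*(69) + (-5) = 94 — the transcript has a different value.
First deviation found at step 7; the corrected entry is x = 94.

step 7, x = 94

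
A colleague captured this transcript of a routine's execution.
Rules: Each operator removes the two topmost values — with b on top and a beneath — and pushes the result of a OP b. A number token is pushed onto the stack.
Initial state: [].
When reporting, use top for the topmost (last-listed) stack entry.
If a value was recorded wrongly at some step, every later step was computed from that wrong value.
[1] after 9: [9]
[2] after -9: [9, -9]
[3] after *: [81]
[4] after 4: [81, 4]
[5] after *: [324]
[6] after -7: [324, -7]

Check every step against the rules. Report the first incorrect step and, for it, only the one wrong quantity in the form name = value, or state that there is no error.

step 1: push 9: top = 9 -> matches
step 2: push -9: top = -9 -> in agreement
step 3: 9 * -9 = -81 -> this is not what the transcript shows
First deviation found at step 3; the corrected entry is top = -81.

step 3, top = -81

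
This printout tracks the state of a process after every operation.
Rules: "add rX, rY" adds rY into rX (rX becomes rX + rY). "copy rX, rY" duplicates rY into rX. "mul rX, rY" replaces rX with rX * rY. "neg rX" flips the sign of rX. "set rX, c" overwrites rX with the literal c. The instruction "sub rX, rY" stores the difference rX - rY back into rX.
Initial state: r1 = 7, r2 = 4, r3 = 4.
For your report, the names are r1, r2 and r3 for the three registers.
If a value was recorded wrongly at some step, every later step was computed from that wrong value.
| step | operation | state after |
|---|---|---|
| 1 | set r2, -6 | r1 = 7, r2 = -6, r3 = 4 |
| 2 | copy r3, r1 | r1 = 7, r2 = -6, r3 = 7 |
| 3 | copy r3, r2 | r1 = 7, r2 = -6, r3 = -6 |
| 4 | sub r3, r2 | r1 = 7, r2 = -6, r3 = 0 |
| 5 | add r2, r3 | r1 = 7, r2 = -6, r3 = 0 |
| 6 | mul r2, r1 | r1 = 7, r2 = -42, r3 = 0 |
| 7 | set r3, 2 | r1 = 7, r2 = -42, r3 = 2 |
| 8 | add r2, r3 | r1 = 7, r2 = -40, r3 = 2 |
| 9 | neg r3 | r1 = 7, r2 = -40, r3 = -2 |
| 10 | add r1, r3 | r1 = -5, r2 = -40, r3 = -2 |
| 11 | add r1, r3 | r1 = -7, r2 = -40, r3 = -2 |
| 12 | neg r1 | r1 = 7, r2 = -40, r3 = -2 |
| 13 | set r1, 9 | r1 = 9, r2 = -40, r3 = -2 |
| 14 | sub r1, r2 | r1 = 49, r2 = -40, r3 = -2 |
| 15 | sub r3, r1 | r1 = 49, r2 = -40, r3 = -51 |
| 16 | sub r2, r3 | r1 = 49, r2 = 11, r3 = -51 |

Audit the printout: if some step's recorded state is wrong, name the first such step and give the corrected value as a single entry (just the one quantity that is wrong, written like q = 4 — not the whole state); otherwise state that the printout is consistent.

step 10, r1 = 5

Recomputing the run from the initial state:
step 1: r1 = 7, r2 = -6, r3 = 4
step 2: r1 = 7, r2 = -6, r3 = 7
step 3: r1 = 7, r2 = -6, r3 = -6
step 4: r1 = 7, r2 = -6, r3 = 0
step 5: r1 = 7, r2 = -6, r3 = 0
step 6: r1 = 7, r2 = -42, r3 = 0
step 7: r1 = 7, r2 = -42, r3 = 2
step 8: r1 = 7, r2 = -40, r3 = 2
step 9: r1 = 7, r2 = -40, r3 = -2
step 10: r1 = 5, r2 = -40, r3 = -2
step 11: r1 = 3, r2 = -40, r3 = -2
step 12: r1 = -3, r2 = -40, r3 = -2
step 13: r1 = 9, r2 = -40, r3 = -2
step 14: r1 = 49, r2 = -40, r3 = -2
step 15: r1 = 49, r2 = -40, r3 = -51
step 16: r1 = 49, r2 = 11, r3 = -51
The first disagreement with the printout is at step 10, where the value should be r1 = 5.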